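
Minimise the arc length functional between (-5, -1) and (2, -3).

Arc-length functional: J[y] = ∫ sqrt(1 + (y')^2) dx.
Lagrangian L = sqrt(1 + (y')^2) has no explicit y dependence, so ∂L/∂y = 0 and the Euler-Lagrange equation gives
    d/dx( y' / sqrt(1 + (y')^2) ) = 0  ⇒  y' / sqrt(1 + (y')^2) = const.
Hence y' is constant, so y(x) is affine.
Fitting the endpoints (-5, -1) and (2, -3):
    slope m = ((-3) − (-1)) / (2 − (-5)) = -2/7,
    intercept c = (-1) − m·(-5) = -17/7.
Extremal: y(x) = (-2/7) x - 17/7.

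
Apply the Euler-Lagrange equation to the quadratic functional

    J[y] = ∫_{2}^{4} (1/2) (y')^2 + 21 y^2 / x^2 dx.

The Lagrangian is L = (1/2) (y')^2 + 21 y^2 / x^2.
Compute ∂L/∂y = 42y/x^2, ∂L/∂y' = y'.
The Euler-Lagrange equation d/dx(∂L/∂y') − ∂L/∂y = 0 reduces to
    y'' − 42/x^2 · y = 0  (x > 0).
Its general solution is
    y(x) = A x^7 + B x^(-6),
with A, B fixed by the endpoint conditions.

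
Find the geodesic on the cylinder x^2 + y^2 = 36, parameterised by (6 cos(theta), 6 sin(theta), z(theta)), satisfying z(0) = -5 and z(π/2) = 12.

Parameterise the cylinder of radius R = 6 as
    r(θ) = (6 cos θ, 6 sin θ, z(θ)).
The arc-length element is
    ds = sqrt(36 + (dz/dθ)^2) dθ,
so the Lagrangian is L = sqrt(36 + z'^2).
L depends on z' only, not on z or θ, so ∂L/∂z = 0 and
    ∂L/∂z' = z' / sqrt(36 + z'^2).
The Euler-Lagrange equation gives
    d/dθ( z' / sqrt(36 + z'^2) ) = 0,
so z' is constant. Integrating once:
    z(θ) = a θ + b,
a helix on the cylinder (a straight line when the cylinder is unrolled). The constants a, b are determined by the endpoint conditions.
With endpoint conditions z(0) = -5 and z(π/2) = 12: from z(0) = b we get b = -5, and a·π/2 + -5 = 12 gives a = 34/π, so
    z(θ) = (34/π) θ − 5.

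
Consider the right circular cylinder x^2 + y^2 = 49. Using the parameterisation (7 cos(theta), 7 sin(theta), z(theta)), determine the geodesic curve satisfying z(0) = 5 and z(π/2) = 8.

Parameterise the cylinder of radius R = 7 as
    r(θ) = (7 cos θ, 7 sin θ, z(θ)).
The arc-length element is
    ds = sqrt(49 + (dz/dθ)^2) dθ,
so the Lagrangian is L = sqrt(49 + z'^2).
L depends on z' only, not on z or θ, so ∂L/∂z = 0 and
    ∂L/∂z' = z' / sqrt(49 + z'^2).
The Euler-Lagrange equation gives
    d/dθ( z' / sqrt(49 + z'^2) ) = 0,
so z' is constant. Integrating once:
    z(θ) = a θ + b,
a helix on the cylinder (a straight line when the cylinder is unrolled). The constants a, b are determined by the endpoint conditions.
With endpoint conditions z(0) = 5 and z(π/2) = 8: from z(0) = b we get b = 5, and a·π/2 + 5 = 8 gives a = 6/π, so
    z(θ) = (6/π) θ + 5.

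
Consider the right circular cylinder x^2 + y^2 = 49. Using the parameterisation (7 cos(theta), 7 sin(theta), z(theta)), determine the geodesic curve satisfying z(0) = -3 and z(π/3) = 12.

Parameterise the cylinder of radius R = 7 as
    r(θ) = (7 cos θ, 7 sin θ, z(θ)).
The arc-length element is
    ds = sqrt(49 + (dz/dθ)^2) dθ,
so the Lagrangian is L = sqrt(49 + z'^2).
L depends on z' only, not on z or θ, so ∂L/∂z = 0 and
    ∂L/∂z' = z' / sqrt(49 + z'^2).
The Euler-Lagrange equation gives
    d/dθ( z' / sqrt(49 + z'^2) ) = 0,
so z' is constant. Integrating once:
    z(θ) = a θ + b,
a helix on the cylinder (a straight line when the cylinder is unrolled). The constants a, b are determined by the endpoint conditions.
With endpoint conditions z(0) = -3 and z(π/3) = 12: from z(0) = b we get b = -3, and a·π/3 + -3 = 12 gives a = 45/π, so
    z(θ) = (45/π) θ − 3.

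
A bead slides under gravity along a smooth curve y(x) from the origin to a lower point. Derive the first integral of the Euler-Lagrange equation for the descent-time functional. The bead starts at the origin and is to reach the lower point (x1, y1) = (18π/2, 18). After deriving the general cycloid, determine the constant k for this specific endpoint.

The Lagrangian L = sqrt((1 + y'^2) / y) has no explicit x dependence, so the Beltrami identity applies:
    L − y' ∂L/∂y' = C.
Compute ∂L/∂y' = y' / sqrt(y (1 + y'^2)).
Substitute:
    sqrt((1 + y'^2)/y) − y'·y' / sqrt(y (1 + y'^2))
    = (1 + y'^2) / sqrt(y (1 + y'^2)) − y'^2 / sqrt(y (1 + y'^2))
    = 1 / sqrt(y (1 + y'^2)) = C.
Squaring and rearranging gives the first integral
    y (1 + y'^2) = 1/C^2 =: k   (constant).
Solving this first-order ODE by the substitution
    y = (k/2)(1 − cos θ)
yields the cycloid parameterisation
    x(θ) = (k/2)(θ − sin θ),   y(θ) = (k/2)(1 − cos θ).
The constant k is fixed by the endpoint condition.
Now fit the given lower endpoint (x1, y1) = (18π/2, 18). At the bottom of the first arch (θ = π), the parametric equations give
    y(π) = (k/2)(1 − cos π) = k,
    x(π) = (k/2)(π − sin π) = kπ/2.
Matching y(π) = 18 gives k = 18, consistent with x(π) = 18π/2. Therefore the specific cycloid is
    x(θ) = (18/2)(θ − sin θ),   y(θ) = (18/2)(1 − cos θ).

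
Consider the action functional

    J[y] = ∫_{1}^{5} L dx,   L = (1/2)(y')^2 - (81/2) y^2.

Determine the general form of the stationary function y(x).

The Lagrangian is L = (1/2)(y')^2 - (81/2) y^2.
∂L/∂y = -81y.
∂L/∂y' = y'.
The Euler-Lagrange equation d/dx(∂L/∂y') − ∂L/∂y = 0 becomes:
    y'' + 81 y = 0
General solution: y(x) = A sin(9x) + B cos(9x), where A and B are arbitrary constants fixed by the endpoint conditions.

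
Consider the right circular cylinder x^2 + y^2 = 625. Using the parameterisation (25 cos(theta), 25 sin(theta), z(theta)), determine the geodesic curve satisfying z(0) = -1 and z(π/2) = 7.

Parameterise the cylinder of radius R = 25 as
    r(θ) = (25 cos θ, 25 sin θ, z(θ)).
The arc-length element is
    ds = sqrt(625 + (dz/dθ)^2) dθ,
so the Lagrangian is L = sqrt(625 + z'^2).
L depends on z' only, not on z or θ, so ∂L/∂z = 0 and
    ∂L/∂z' = z' / sqrt(625 + z'^2).
The Euler-Lagrange equation gives
    d/dθ( z' / sqrt(625 + z'^2) ) = 0,
so z' is constant. Integrating once:
    z(θ) = a θ + b,
a helix on the cylinder (a straight line when the cylinder is unrolled). The constants a, b are determined by the endpoint conditions.
With endpoint conditions z(0) = -1 and z(π/2) = 7: from z(0) = b we get b = -1, and a·π/2 + -1 = 7 gives a = 16/π, so
    z(θ) = (16/π) θ − 1.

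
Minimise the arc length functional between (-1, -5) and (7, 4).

Arc-length functional: J[y] = ∫ sqrt(1 + (y')^2) dx.
Lagrangian L = sqrt(1 + (y')^2) has no explicit y dependence, so ∂L/∂y = 0 and the Euler-Lagrange equation gives
    d/dx( y' / sqrt(1 + (y')^2) ) = 0  ⇒  y' / sqrt(1 + (y')^2) = const.
Hence y' is constant, so y(x) is affine.
Fitting the endpoints (-1, -5) and (7, 4):
    slope m = (4 − (-5)) / (7 − (-1)) = 9/8,
    intercept c = (-5) − m·(-1) = -31/8.
Extremal: y(x) = (9/8) x - 31/8.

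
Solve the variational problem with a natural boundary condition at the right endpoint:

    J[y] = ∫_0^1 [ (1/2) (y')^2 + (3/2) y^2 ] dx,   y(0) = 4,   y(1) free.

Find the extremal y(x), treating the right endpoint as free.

The Lagrangian L = (1/2) (y')^2 + (3/2) y^2 gives
    ∂L/∂y = 3 y,   ∂L/∂y' = y'.
Euler-Lagrange: y'' − 3 y = 0.
With k = sqrt(3), the general solution is
    y(x) = A cosh(sqrt(3) x) + B sinh(sqrt(3) x).
Fixed left endpoint y(0) = 4 ⇒ A = 4.
The right endpoint x = 1 is free, so the natural (transversality) condition is ∂L/∂y' |_{x=1} = 0, i.e. y'(1) = 0.
Compute y'(x) = A k sinh(k x) + B k cosh(k x), so
    y'(1) = A k sinh(k·1) + B k cosh(k·1) = 0
    ⇒ B = −A tanh(k·1) = − 4 tanh(sqrt(3)·1).
Therefore the extremal is
    y(x) = 4 cosh(sqrt(3) x) − 4 tanh(sqrt(3)·1) sinh(sqrt(3) x).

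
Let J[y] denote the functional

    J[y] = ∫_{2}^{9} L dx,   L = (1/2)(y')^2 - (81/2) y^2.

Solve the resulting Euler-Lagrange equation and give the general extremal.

The Lagrangian is L = (1/2)(y')^2 - (81/2) y^2.
∂L/∂y = -81y.
∂L/∂y' = y'.
The Euler-Lagrange equation d/dx(∂L/∂y') − ∂L/∂y = 0 becomes:
    y'' + 81 y = 0
General solution: y(x) = A sin(9x) + B cos(9x), where A and B are arbitrary constants fixed by the endpoint conditions.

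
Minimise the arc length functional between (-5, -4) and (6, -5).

Arc-length functional: J[y] = ∫ sqrt(1 + (y')^2) dx.
Lagrangian L = sqrt(1 + (y')^2) has no explicit y dependence, so ∂L/∂y = 0 and the Euler-Lagrange equation gives
    d/dx( y' / sqrt(1 + (y')^2) ) = 0  ⇒  y' / sqrt(1 + (y')^2) = const.
Hence y' is constant, so y(x) is affine.
Fitting the endpoints (-5, -4) and (6, -5):
    slope m = ((-5) − (-4)) / (6 − (-5)) = -1/11,
    intercept c = (-4) − m·(-5) = -49/11.
Extremal: y(x) = (-1/11) x - 49/11.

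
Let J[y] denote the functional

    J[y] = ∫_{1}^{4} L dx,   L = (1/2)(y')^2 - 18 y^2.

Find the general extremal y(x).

The Lagrangian is L = (1/2)(y')^2 - 18 y^2.
∂L/∂y = -36y.
∂L/∂y' = y'.
The Euler-Lagrange equation d/dx(∂L/∂y') − ∂L/∂y = 0 becomes:
    y'' + 36 y = 0
General solution: y(x) = A sin(6x) + B cos(6x), where A and B are arbitrary constants fixed by the endpoint conditions.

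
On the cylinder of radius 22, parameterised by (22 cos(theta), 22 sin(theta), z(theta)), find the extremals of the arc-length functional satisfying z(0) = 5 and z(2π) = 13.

Parameterise the cylinder of radius R = 22 as
    r(θ) = (22 cos θ, 22 sin θ, z(θ)).
The arc-length element is
    ds = sqrt(484 + (dz/dθ)^2) dθ,
so the Lagrangian is L = sqrt(484 + z'^2).
L depends on z' only, not on z or θ, so ∂L/∂z = 0 and
    ∂L/∂z' = z' / sqrt(484 + z'^2).
The Euler-Lagrange equation gives
    d/dθ( z' / sqrt(484 + z'^2) ) = 0,
so z' is constant. Integrating once:
    z(θ) = a θ + b,
a helix on the cylinder (a straight line when the cylinder is unrolled). The constants a, b are determined by the endpoint conditions.
With endpoint conditions z(0) = 5 and z(2π) = 13: from z(0) = b we get b = 5, and a·2π + 5 = 13 gives a = 4/π, so
    z(θ) = (4/π) θ + 5.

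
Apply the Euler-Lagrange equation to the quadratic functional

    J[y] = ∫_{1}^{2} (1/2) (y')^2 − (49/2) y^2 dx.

The Lagrangian is L = (1/2) (y')^2 − (49/2) y^2.
Compute ∂L/∂y = -49y, ∂L/∂y' = y'.
The Euler-Lagrange equation d/dx(∂L/∂y') − ∂L/∂y = 0 reduces to
    y'' + 49 y = 0.
Its general solution is
    y(x) = A sin(7x) + B cos(7x),
with A, B fixed by the endpoint conditions.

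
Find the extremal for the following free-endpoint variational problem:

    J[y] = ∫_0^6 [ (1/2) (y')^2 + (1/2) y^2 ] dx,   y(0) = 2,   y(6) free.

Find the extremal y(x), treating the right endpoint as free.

The Lagrangian L = (1/2) (y')^2 + (1/2) y^2 gives
    ∂L/∂y = 1 y,   ∂L/∂y' = y'.
Euler-Lagrange: y'' − y = 0.
With k = 1, the general solution is
    y(x) = A cosh(x) + B sinh(x).
Fixed left endpoint y(0) = 2 ⇒ A = 2.
The right endpoint x = 6 is free, so the natural (transversality) condition is ∂L/∂y' |_{x=6} = 0, i.e. y'(6) = 0.
Compute y'(x) = A k sinh(k x) + B k cosh(k x), so
    y'(6) = A k sinh(k·6) + B k cosh(k·6) = 0
    ⇒ B = −A tanh(k·6) = − 2 tanh(1·6).
Therefore the extremal is
    y(x) = 2 cosh(1 x) − 2 tanh(1·6) sinh(1 x).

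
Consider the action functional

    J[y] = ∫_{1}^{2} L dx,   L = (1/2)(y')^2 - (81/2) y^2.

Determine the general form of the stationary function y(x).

The Lagrangian is L = (1/2)(y')^2 - (81/2) y^2.
∂L/∂y = -81y.
∂L/∂y' = y'.
The Euler-Lagrange equation d/dx(∂L/∂y') − ∂L/∂y = 0 becomes:
    y'' + 81 y = 0
General solution: y(x) = A sin(9x) + B cos(9x), where A and B are arbitrary constants fixed by the endpoint conditions.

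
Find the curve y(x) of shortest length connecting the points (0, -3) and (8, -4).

Arc-length functional: J[y] = ∫ sqrt(1 + (y')^2) dx.
Lagrangian L = sqrt(1 + (y')^2) has no explicit y dependence, so ∂L/∂y = 0 and the Euler-Lagrange equation gives
    d/dx( y' / sqrt(1 + (y')^2) ) = 0  ⇒  y' / sqrt(1 + (y')^2) = const.
Hence y' is constant, so y(x) is affine.
Fitting the endpoints (0, -3) and (8, -4):
    slope m = ((-4) − (-3)) / (8 − 0) = -1/8,
    intercept c = (-3) − m·0 = -3.
Extremal: y(x) = (-1/8) x - 3.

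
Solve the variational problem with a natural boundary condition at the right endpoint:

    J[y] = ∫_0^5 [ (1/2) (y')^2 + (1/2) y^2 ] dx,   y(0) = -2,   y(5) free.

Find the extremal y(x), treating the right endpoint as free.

The Lagrangian L = (1/2) (y')^2 + (1/2) y^2 gives
    ∂L/∂y = 1 y,   ∂L/∂y' = y'.
Euler-Lagrange: y'' − y = 0.
With k = 1, the general solution is
    y(x) = A cosh(x) + B sinh(x).
Fixed left endpoint y(0) = -2 ⇒ A = -2.
The right endpoint x = 5 is free, so the natural (transversality) condition is ∂L/∂y' |_{x=5} = 0, i.e. y'(5) = 0.
Compute y'(x) = A k sinh(k x) + B k cosh(k x), so
    y'(5) = A k sinh(k·5) + B k cosh(k·5) = 0
    ⇒ B = −A tanh(k·5) = 2 tanh(1·5).
Therefore the extremal is
    y(x) = −2 cosh(1 x) + 2 tanh(1·5) sinh(1 x).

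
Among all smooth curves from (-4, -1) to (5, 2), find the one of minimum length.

Arc-length functional: J[y] = ∫ sqrt(1 + (y')^2) dx.
Lagrangian L = sqrt(1 + (y')^2) has no explicit y dependence, so ∂L/∂y = 0 and the Euler-Lagrange equation gives
    d/dx( y' / sqrt(1 + (y')^2) ) = 0  ⇒  y' / sqrt(1 + (y')^2) = const.
Hence y' is constant, so y(x) is affine.
Fitting the endpoints (-4, -1) and (5, 2):
    slope m = (2 − (-1)) / (5 − (-4)) = 1/3,
    intercept c = (-1) − m·(-4) = 1/3.
Extremal: y(x) = (1/3) x + 1/3.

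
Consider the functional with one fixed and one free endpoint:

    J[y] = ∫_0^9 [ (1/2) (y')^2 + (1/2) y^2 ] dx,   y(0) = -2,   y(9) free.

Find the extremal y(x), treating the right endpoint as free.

The Lagrangian L = (1/2) (y')^2 + (1/2) y^2 gives
    ∂L/∂y = 1 y,   ∂L/∂y' = y'.
Euler-Lagrange: y'' − y = 0.
With k = 1, the general solution is
    y(x) = A cosh(x) + B sinh(x).
Fixed left endpoint y(0) = -2 ⇒ A = -2.
The right endpoint x = 9 is free, so the natural (transversality) condition is ∂L/∂y' |_{x=9} = 0, i.e. y'(9) = 0.
Compute y'(x) = A k sinh(k x) + B k cosh(k x), so
    y'(9) = A k sinh(k·9) + B k cosh(k·9) = 0
    ⇒ B = −A tanh(k·9) = 2 tanh(1·9).
Therefore the extremal is
    y(x) = −2 cosh(1 x) + 2 tanh(1·9) sinh(1 x).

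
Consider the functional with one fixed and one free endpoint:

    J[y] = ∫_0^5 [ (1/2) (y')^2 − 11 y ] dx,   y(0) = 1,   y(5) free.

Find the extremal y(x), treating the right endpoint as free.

The Lagrangian L = (1/2) (y')^2 − 11 y gives
    ∂L/∂y = −11,   ∂L/∂y' = y'.
Euler-Lagrange: d/dx(y') − (−11) = 0, i.e. y'' + 11 = 0, so
    y(x) = −(11/2) x^2 + C1 x + C2.
Fixed left endpoint y(0) = 1 ⇒ C2 = 1.
The right endpoint x = 5 is free, so the natural (transversality) condition is ∂L/∂y' |_{x=5} = 0, i.e. y'(5) = 0.
Compute y'(x) = −11 x + C1, so y'(5) = −55 + C1 = 0 ⇒ C1 = 55.
Therefore the extremal is
    y(x) = −(11/2) x^2 + 55 x + 1.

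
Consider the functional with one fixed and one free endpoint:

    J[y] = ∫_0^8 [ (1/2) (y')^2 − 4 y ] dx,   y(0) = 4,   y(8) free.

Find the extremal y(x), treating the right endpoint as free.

The Lagrangian L = (1/2) (y')^2 − 4 y gives
    ∂L/∂y = −4,   ∂L/∂y' = y'.
Euler-Lagrange: d/dx(y') − (−4) = 0, i.e. y'' + 4 = 0, so
    y(x) = −(4/2) x^2 + C1 x + C2.
Fixed left endpoint y(0) = 4 ⇒ C2 = 4.
The right endpoint x = 8 is free, so the natural (transversality) condition is ∂L/∂y' |_{x=8} = 0, i.e. y'(8) = 0.
Compute y'(x) = −4 x + C1, so y'(8) = −32 + C1 = 0 ⇒ C1 = 32.
Therefore the extremal is
    y(x) = −2 x^2 + 32 x + 4.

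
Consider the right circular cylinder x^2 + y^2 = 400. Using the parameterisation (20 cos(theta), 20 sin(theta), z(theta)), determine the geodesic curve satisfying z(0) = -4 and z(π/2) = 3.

Parameterise the cylinder of radius R = 20 as
    r(θ) = (20 cos θ, 20 sin θ, z(θ)).
The arc-length element is
    ds = sqrt(400 + (dz/dθ)^2) dθ,
so the Lagrangian is L = sqrt(400 + z'^2).
L depends on z' only, not on z or θ, so ∂L/∂z = 0 and
    ∂L/∂z' = z' / sqrt(400 + z'^2).
The Euler-Lagrange equation gives
    d/dθ( z' / sqrt(400 + z'^2) ) = 0,
so z' is constant. Integrating once:
    z(θ) = a θ + b,
a helix on the cylinder (a straight line when the cylinder is unrolled). The constants a, b are determined by the endpoint conditions.
With endpoint conditions z(0) = -4 and z(π/2) = 3: from z(0) = b we get b = -4, and a·π/2 + -4 = 3 gives a = 14/π, so
    z(θ) = (14/π) θ − 4.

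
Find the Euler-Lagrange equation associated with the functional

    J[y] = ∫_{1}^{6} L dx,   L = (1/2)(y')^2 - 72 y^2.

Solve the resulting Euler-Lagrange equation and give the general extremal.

The Lagrangian is L = (1/2)(y')^2 - 72 y^2.
∂L/∂y = -144y.
∂L/∂y' = y'.
The Euler-Lagrange equation d/dx(∂L/∂y') − ∂L/∂y = 0 becomes:
    y'' + 144 y = 0
General solution: y(x) = A sin(12x) + B cos(12x), where A and B are arbitrary constants fixed by the endpoint conditions.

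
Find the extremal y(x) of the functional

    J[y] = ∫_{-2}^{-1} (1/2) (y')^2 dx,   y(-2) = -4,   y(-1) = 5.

The Lagrangian is L = (1/2) (y')^2.
Compute ∂L/∂y = 0, ∂L/∂y' = y'.
The Euler-Lagrange equation d/dx(∂L/∂y') − ∂L/∂y = 0 reduces to
    y'' = 0.
Its general solution is
    y(x) = A x + B,
with A, B fixed by the endpoint conditions.
Applying the endpoint conditions y(-2) = -4 and y(-1) = 5: solve A·-2 + B = -4 and A·-1 + B = 5. Subtracting gives A(-1 − -2) = 5 − -4, so A = 9, and B = -4 − A·-2 = 14. Therefore
    y(x) = 9 x + 14.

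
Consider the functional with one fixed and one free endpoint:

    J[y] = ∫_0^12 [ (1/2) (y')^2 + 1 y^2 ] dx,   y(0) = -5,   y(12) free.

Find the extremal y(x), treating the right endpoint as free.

The Lagrangian L = (1/2) (y')^2 + 1 y^2 gives
    ∂L/∂y = 2 y,   ∂L/∂y' = y'.
Euler-Lagrange: y'' − 2 y = 0.
With k = sqrt(2), the general solution is
    y(x) = A cosh(sqrt(2) x) + B sinh(sqrt(2) x).
Fixed left endpoint y(0) = -5 ⇒ A = -5.
The right endpoint x = 12 is free, so the natural (transversality) condition is ∂L/∂y' |_{x=12} = 0, i.e. y'(12) = 0.
Compute y'(x) = A k sinh(k x) + B k cosh(k x), so
    y'(12) = A k sinh(k·12) + B k cosh(k·12) = 0
    ⇒ B = −A tanh(k·12) = 5 tanh(sqrt(2)·12).
Therefore the extremal is
    y(x) = −5 cosh(sqrt(2) x) + 5 tanh(sqrt(2)·12) sinh(sqrt(2) x).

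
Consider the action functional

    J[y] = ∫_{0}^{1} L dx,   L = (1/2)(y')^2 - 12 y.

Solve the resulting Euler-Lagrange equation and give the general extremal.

The Lagrangian is L = (1/2)(y')^2 - 12 y.
∂L/∂y = -12.
∂L/∂y' = y'.
The Euler-Lagrange equation d/dx(∂L/∂y') − ∂L/∂y = 0 becomes:
    y'' + 12 = 0
General solution: y(x) = -6 x^2 + A x + B, where A and B are arbitrary constants fixed by the endpoint conditions.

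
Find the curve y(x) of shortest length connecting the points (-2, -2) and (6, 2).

Arc-length functional: J[y] = ∫ sqrt(1 + (y')^2) dx.
Lagrangian L = sqrt(1 + (y')^2) has no explicit y dependence, so ∂L/∂y = 0 and the Euler-Lagrange equation gives
    d/dx( y' / sqrt(1 + (y')^2) ) = 0  ⇒  y' / sqrt(1 + (y')^2) = const.
Hence y' is constant, so y(x) is affine.
Fitting the endpoints (-2, -2) and (6, 2):
    slope m = (2 − (-2)) / (6 − (-2)) = 1/2,
    intercept c = (-2) − m·(-2) = -1.
Extremal: y(x) = (1/2) x - 1.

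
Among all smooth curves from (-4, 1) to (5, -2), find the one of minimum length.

Arc-length functional: J[y] = ∫ sqrt(1 + (y')^2) dx.
Lagrangian L = sqrt(1 + (y')^2) has no explicit y dependence, so ∂L/∂y = 0 and the Euler-Lagrange equation gives
    d/dx( y' / sqrt(1 + (y')^2) ) = 0  ⇒  y' / sqrt(1 + (y')^2) = const.
Hence y' is constant, so y(x) is affine.
Fitting the endpoints (-4, 1) and (5, -2):
    slope m = ((-2) − 1) / (5 − (-4)) = -1/3,
    intercept c = 1 − m·(-4) = -1/3.
Extremal: y(x) = (-1/3) x - 1/3.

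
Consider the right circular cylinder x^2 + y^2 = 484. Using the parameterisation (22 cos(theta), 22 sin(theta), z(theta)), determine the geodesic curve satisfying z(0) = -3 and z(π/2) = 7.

Parameterise the cylinder of radius R = 22 as
    r(θ) = (22 cos θ, 22 sin θ, z(θ)).
The arc-length element is
    ds = sqrt(484 + (dz/dθ)^2) dθ,
so the Lagrangian is L = sqrt(484 + z'^2).
L depends on z' only, not on z or θ, so ∂L/∂z = 0 and
    ∂L/∂z' = z' / sqrt(484 + z'^2).
The Euler-Lagrange equation gives
    d/dθ( z' / sqrt(484 + z'^2) ) = 0,
so z' is constant. Integrating once:
    z(θ) = a θ + b,
a helix on the cylinder (a straight line when the cylinder is unrolled). The constants a, b are determined by the endpoint conditions.
With endpoint conditions z(0) = -3 and z(π/2) = 7: from z(0) = b we get b = -3, and a·π/2 + -3 = 7 gives a = 20/π, so
    z(θ) = (20/π) θ − 3.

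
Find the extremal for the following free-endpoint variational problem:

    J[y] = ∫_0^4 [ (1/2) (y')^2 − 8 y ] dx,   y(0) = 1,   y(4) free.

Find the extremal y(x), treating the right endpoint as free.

The Lagrangian L = (1/2) (y')^2 − 8 y gives
    ∂L/∂y = −8,   ∂L/∂y' = y'.
Euler-Lagrange: d/dx(y') − (−8) = 0, i.e. y'' + 8 = 0, so
    y(x) = −(8/2) x^2 + C1 x + C2.
Fixed left endpoint y(0) = 1 ⇒ C2 = 1.
The right endpoint x = 4 is free, so the natural (transversality) condition is ∂L/∂y' |_{x=4} = 0, i.e. y'(4) = 0.
Compute y'(x) = −8 x + C1, so y'(4) = −32 + C1 = 0 ⇒ C1 = 32.
Therefore the extremal is
    y(x) = −4 x^2 + 32 x + 1.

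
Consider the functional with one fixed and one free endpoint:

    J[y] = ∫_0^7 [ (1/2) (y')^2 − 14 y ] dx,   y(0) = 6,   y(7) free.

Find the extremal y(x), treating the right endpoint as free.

The Lagrangian L = (1/2) (y')^2 − 14 y gives
    ∂L/∂y = −14,   ∂L/∂y' = y'.
Euler-Lagrange: d/dx(y') − (−14) = 0, i.e. y'' + 14 = 0, so
    y(x) = −(14/2) x^2 + C1 x + C2.
Fixed left endpoint y(0) = 6 ⇒ C2 = 6.
The right endpoint x = 7 is free, so the natural (transversality) condition is ∂L/∂y' |_{x=7} = 0, i.e. y'(7) = 0.
Compute y'(x) = −14 x + C1, so y'(7) = −98 + C1 = 0 ⇒ C1 = 98.
Therefore the extremal is
    y(x) = −7 x^2 + 98 x + 6.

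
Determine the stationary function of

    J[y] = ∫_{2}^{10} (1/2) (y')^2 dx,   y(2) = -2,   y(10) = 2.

The Lagrangian is L = (1/2) (y')^2.
Compute ∂L/∂y = 0, ∂L/∂y' = y'.
The Euler-Lagrange equation d/dx(∂L/∂y') − ∂L/∂y = 0 reduces to
    y'' = 0.
Its general solution is
    y(x) = A x + B,
with A, B fixed by the endpoint conditions.
Applying the endpoint conditions y(2) = -2 and y(10) = 2: solve A·2 + B = -2 and A·10 + B = 2. Subtracting gives A(10 − 2) = 2 − -2, so A = 1/2, and B = -2 − A·2 = -3. Therefore
    y(x) = (1/2) x - 3.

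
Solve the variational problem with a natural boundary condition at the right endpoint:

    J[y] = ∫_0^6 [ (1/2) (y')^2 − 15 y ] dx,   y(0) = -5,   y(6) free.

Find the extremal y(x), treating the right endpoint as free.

The Lagrangian L = (1/2) (y')^2 − 15 y gives
    ∂L/∂y = −15,   ∂L/∂y' = y'.
Euler-Lagrange: d/dx(y') − (−15) = 0, i.e. y'' + 15 = 0, so
    y(x) = −(15/2) x^2 + C1 x + C2.
Fixed left endpoint y(0) = -5 ⇒ C2 = -5.
The right endpoint x = 6 is free, so the natural (transversality) condition is ∂L/∂y' |_{x=6} = 0, i.e. y'(6) = 0.
Compute y'(x) = −15 x + C1, so y'(6) = −90 + C1 = 0 ⇒ C1 = 90.
Therefore the extremal is
    y(x) = −(15/2) x^2 + 90 x − 5.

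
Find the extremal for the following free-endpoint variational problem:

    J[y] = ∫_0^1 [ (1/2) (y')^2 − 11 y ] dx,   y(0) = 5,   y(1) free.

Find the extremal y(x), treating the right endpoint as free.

The Lagrangian L = (1/2) (y')^2 − 11 y gives
    ∂L/∂y = −11,   ∂L/∂y' = y'.
Euler-Lagrange: d/dx(y') − (−11) = 0, i.e. y'' + 11 = 0, so
    y(x) = −(11/2) x^2 + C1 x + C2.
Fixed left endpoint y(0) = 5 ⇒ C2 = 5.
The right endpoint x = 1 is free, so the natural (transversality) condition is ∂L/∂y' |_{x=1} = 0, i.e. y'(1) = 0.
Compute y'(x) = −11 x + C1, so y'(1) = −11 + C1 = 0 ⇒ C1 = 11.
Therefore the extremal is
    y(x) = −(11/2) x^2 + 11 x + 5.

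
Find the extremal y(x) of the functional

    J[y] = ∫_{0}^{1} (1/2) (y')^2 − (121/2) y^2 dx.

The Lagrangian is L = (1/2) (y')^2 − (121/2) y^2.
Compute ∂L/∂y = -121y, ∂L/∂y' = y'.
The Euler-Lagrange equation d/dx(∂L/∂y') − ∂L/∂y = 0 reduces to
    y'' + 121 y = 0.
Its general solution is
    y(x) = A sin(11x) + B cos(11x),
with A, B fixed by the endpoint conditions.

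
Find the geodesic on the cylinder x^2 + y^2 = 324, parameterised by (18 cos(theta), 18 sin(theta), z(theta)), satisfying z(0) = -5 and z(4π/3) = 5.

Parameterise the cylinder of radius R = 18 as
    r(θ) = (18 cos θ, 18 sin θ, z(θ)).
The arc-length element is
    ds = sqrt(324 + (dz/dθ)^2) dθ,
so the Lagrangian is L = sqrt(324 + z'^2).
L depends on z' only, not on z or θ, so ∂L/∂z = 0 and
    ∂L/∂z' = z' / sqrt(324 + z'^2).
The Euler-Lagrange equation gives
    d/dθ( z' / sqrt(324 + z'^2) ) = 0,
so z' is constant. Integrating once:
    z(θ) = a θ + b,
a helix on the cylinder (a straight line when the cylinder is unrolled). The constants a, b are determined by the endpoint conditions.
With endpoint conditions z(0) = -5 and z(4π/3) = 5: from z(0) = b we get b = -5, and a·4π/3 + -5 = 5 gives a = 15/(2π), so
    z(θ) = (15/(2π)) θ − 5.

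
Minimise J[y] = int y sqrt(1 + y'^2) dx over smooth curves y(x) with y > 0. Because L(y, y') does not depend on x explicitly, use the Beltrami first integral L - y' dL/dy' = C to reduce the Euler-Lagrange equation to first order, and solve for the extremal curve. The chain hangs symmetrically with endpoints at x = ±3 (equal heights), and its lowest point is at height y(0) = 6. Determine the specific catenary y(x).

The Lagrangian L(y, y') = y sqrt(1 + y'^2) has no explicit x dependence, so the Beltrami identity applies:
    L − y' ∂L/∂y' = C.
Compute ∂L/∂y' = y · y' / sqrt(1 + y'^2). Then
    L − y' ∂L/∂y'
    = y sqrt(1 + y'^2) − y · y'^2 / sqrt(1 + y'^2)
    = y (1 + y'^2 − y'^2) / sqrt(1 + y'^2)
    = y / sqrt(1 + y'^2) = C.
Squaring gives y^2 = C^2 (1 + y'^2), i.e.
    y'^2 = y^2 / C^2 − 1.
Separating variables,
    dy / sqrt(y^2 − C^2) = dx / C,
and integrating gives arccosh(y / C) = (x − a)/C, so
    y(x) = C cosh((x − a)/C),
the catenary. The constants C and a are fixed by the two endpoint conditions (and, for the hanging-chain problem, the length constraint selects C).
Now fit the given data. The endpoints x = ±3 are symmetric at equal height, so the catenary is even about its minimum: a = 0 and y(x) = C cosh(x/C). The lowest point is y(0) = C cosh(0) = C, and we are told y(0) = 6, so C = 6. Therefore
    y(x) = 6 cosh(x/6),
and at the endpoints
    y(±3) = 6 cosh(3/6).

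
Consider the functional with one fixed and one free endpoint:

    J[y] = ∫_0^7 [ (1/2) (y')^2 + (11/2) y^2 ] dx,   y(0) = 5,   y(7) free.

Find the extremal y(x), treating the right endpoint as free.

The Lagrangian L = (1/2) (y')^2 + (11/2) y^2 gives
    ∂L/∂y = 11 y,   ∂L/∂y' = y'.
Euler-Lagrange: y'' − 11 y = 0.
With k = sqrt(11), the general solution is
    y(x) = A cosh(sqrt(11) x) + B sinh(sqrt(11) x).
Fixed left endpoint y(0) = 5 ⇒ A = 5.
The right endpoint x = 7 is free, so the natural (transversality) condition is ∂L/∂y' |_{x=7} = 0, i.e. y'(7) = 0.
Compute y'(x) = A k sinh(k x) + B k cosh(k x), so
    y'(7) = A k sinh(k·7) + B k cosh(k·7) = 0
    ⇒ B = −A tanh(k·7) = − 5 tanh(sqrt(11)·7).
Therefore the extremal is
    y(x) = 5 cosh(sqrt(11) x) − 5 tanh(sqrt(11)·7) sinh(sqrt(11) x).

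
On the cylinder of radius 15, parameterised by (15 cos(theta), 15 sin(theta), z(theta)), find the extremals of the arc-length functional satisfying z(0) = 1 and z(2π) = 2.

Parameterise the cylinder of radius R = 15 as
    r(θ) = (15 cos θ, 15 sin θ, z(θ)).
The arc-length element is
    ds = sqrt(225 + (dz/dθ)^2) dθ,
so the Lagrangian is L = sqrt(225 + z'^2).
L depends on z' only, not on z or θ, so ∂L/∂z = 0 and
    ∂L/∂z' = z' / sqrt(225 + z'^2).
The Euler-Lagrange equation gives
    d/dθ( z' / sqrt(225 + z'^2) ) = 0,
so z' is constant. Integrating once:
    z(θ) = a θ + b,
a helix on the cylinder (a straight line when the cylinder is unrolled). The constants a, b are determined by the endpoint conditions.
With endpoint conditions z(0) = 1 and z(2π) = 2: from z(0) = b we get b = 1, and a·2π + 1 = 2 gives a = 1/(2π), so
    z(θ) = (1/(2π)) θ + 1.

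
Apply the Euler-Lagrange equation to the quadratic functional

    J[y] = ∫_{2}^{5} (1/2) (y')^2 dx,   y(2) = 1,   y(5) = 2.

The Lagrangian is L = (1/2) (y')^2.
Compute ∂L/∂y = 0, ∂L/∂y' = y'.
The Euler-Lagrange equation d/dx(∂L/∂y') − ∂L/∂y = 0 reduces to
    y'' = 0.
Its general solution is
    y(x) = A x + B,
with A, B fixed by the endpoint conditions.
Applying the endpoint conditions y(2) = 1 and y(5) = 2: solve A·2 + B = 1 and A·5 + B = 2. Subtracting gives A(5 − 2) = 2 − 1, so A = 1/3, and B = 1 − A·2 = 1/3. Therefore
    y(x) = (1/3) x + 1/3.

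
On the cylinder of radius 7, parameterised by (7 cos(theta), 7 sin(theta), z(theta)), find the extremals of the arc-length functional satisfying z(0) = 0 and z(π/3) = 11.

Parameterise the cylinder of radius R = 7 as
    r(θ) = (7 cos θ, 7 sin θ, z(θ)).
The arc-length element is
    ds = sqrt(49 + (dz/dθ)^2) dθ,
so the Lagrangian is L = sqrt(49 + z'^2).
L depends on z' only, not on z or θ, so ∂L/∂z = 0 and
    ∂L/∂z' = z' / sqrt(49 + z'^2).
The Euler-Lagrange equation gives
    d/dθ( z' / sqrt(49 + z'^2) ) = 0,
so z' is constant. Integrating once:
    z(θ) = a θ + b,
a helix on the cylinder (a straight line when the cylinder is unrolled). The constants a, b are determined by the endpoint conditions.
With endpoint conditions z(0) = 0 and z(π/3) = 11: from z(0) = b we get b = 0, and a·π/3 + 0 = 11 gives a = 33/π, so
    z(θ) = (33/π) θ.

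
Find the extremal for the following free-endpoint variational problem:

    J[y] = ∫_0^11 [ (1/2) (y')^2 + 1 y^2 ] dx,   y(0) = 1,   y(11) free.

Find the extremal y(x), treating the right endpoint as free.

The Lagrangian L = (1/2) (y')^2 + 1 y^2 gives
    ∂L/∂y = 2 y,   ∂L/∂y' = y'.
Euler-Lagrange: y'' − 2 y = 0.
With k = sqrt(2), the general solution is
    y(x) = A cosh(sqrt(2) x) + B sinh(sqrt(2) x).
Fixed left endpoint y(0) = 1 ⇒ A = 1.
The right endpoint x = 11 is free, so the natural (transversality) condition is ∂L/∂y' |_{x=11} = 0, i.e. y'(11) = 0.
Compute y'(x) = A k sinh(k x) + B k cosh(k x), so
    y'(11) = A k sinh(k·11) + B k cosh(k·11) = 0
    ⇒ B = −A tanh(k·11) = − tanh(sqrt(2)·11).
Therefore the extremal is
    y(x) = cosh(sqrt(2) x) − tanh(sqrt(2)·11) sinh(sqrt(2) x).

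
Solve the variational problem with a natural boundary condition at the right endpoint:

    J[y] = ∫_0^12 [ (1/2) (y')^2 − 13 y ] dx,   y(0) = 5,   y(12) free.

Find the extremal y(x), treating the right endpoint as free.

The Lagrangian L = (1/2) (y')^2 − 13 y gives
    ∂L/∂y = −13,   ∂L/∂y' = y'.
Euler-Lagrange: d/dx(y') − (−13) = 0, i.e. y'' + 13 = 0, so
    y(x) = −(13/2) x^2 + C1 x + C2.
Fixed left endpoint y(0) = 5 ⇒ C2 = 5.
The right endpoint x = 12 is free, so the natural (transversality) condition is ∂L/∂y' |_{x=12} = 0, i.e. y'(12) = 0.
Compute y'(x) = −13 x + C1, so y'(12) = −156 + C1 = 0 ⇒ C1 = 156.
Therefore the extremal is
    y(x) = −(13/2) x^2 + 156 x + 5.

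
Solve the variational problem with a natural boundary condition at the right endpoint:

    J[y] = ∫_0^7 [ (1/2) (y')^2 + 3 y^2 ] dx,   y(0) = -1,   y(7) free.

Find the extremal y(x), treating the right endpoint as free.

The Lagrangian L = (1/2) (y')^2 + 3 y^2 gives
    ∂L/∂y = 6 y,   ∂L/∂y' = y'.
Euler-Lagrange: y'' − 6 y = 0.
With k = sqrt(6), the general solution is
    y(x) = A cosh(sqrt(6) x) + B sinh(sqrt(6) x).
Fixed left endpoint y(0) = -1 ⇒ A = -1.
The right endpoint x = 7 is free, so the natural (transversality) condition is ∂L/∂y' |_{x=7} = 0, i.e. y'(7) = 0.
Compute y'(x) = A k sinh(k x) + B k cosh(k x), so
    y'(7) = A k sinh(k·7) + B k cosh(k·7) = 0
    ⇒ B = −A tanh(k·7) = tanh(sqrt(6)·7).
Therefore the extremal is
    y(x) = −cosh(sqrt(6) x) + tanh(sqrt(6)·7) sinh(sqrt(6) x).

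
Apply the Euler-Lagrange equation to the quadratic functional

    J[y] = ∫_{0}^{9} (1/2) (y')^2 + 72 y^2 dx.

The Lagrangian is L = (1/2) (y')^2 + 72 y^2.
Compute ∂L/∂y = 144y, ∂L/∂y' = y'.
The Euler-Lagrange equation d/dx(∂L/∂y') − ∂L/∂y = 0 reduces to
    y'' − 144 y = 0.
Its general solution is
    y(x) = A e^(12x) + B e^(−12x),
with A, B fixed by the endpoint conditions.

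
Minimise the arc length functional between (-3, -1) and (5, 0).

Arc-length functional: J[y] = ∫ sqrt(1 + (y')^2) dx.
Lagrangian L = sqrt(1 + (y')^2) has no explicit y dependence, so ∂L/∂y = 0 and the Euler-Lagrange equation gives
    d/dx( y' / sqrt(1 + (y')^2) ) = 0  ⇒  y' / sqrt(1 + (y')^2) = const.
Hence y' is constant, so y(x) is affine.
Fitting the endpoints (-3, -1) and (5, 0):
    slope m = (0 − (-1)) / (5 − (-3)) = 1/8,
    intercept c = (-1) − m·(-3) = -5/8.
Extremal: y(x) = (1/8) x - 5/8.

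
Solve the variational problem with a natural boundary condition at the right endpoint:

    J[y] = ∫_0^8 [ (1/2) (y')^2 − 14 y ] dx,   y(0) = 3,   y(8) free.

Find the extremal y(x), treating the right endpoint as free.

The Lagrangian L = (1/2) (y')^2 − 14 y gives
    ∂L/∂y = −14,   ∂L/∂y' = y'.
Euler-Lagrange: d/dx(y') − (−14) = 0, i.e. y'' + 14 = 0, so
    y(x) = −(14/2) x^2 + C1 x + C2.
Fixed left endpoint y(0) = 3 ⇒ C2 = 3.
The right endpoint x = 8 is free, so the natural (transversality) condition is ∂L/∂y' |_{x=8} = 0, i.e. y'(8) = 0.
Compute y'(x) = −14 x + C1, so y'(8) = −112 + C1 = 0 ⇒ C1 = 112.
Therefore the extremal is
    y(x) = −7 x^2 + 112 x + 3.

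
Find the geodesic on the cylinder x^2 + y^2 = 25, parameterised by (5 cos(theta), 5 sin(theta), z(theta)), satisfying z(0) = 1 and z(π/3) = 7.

Parameterise the cylinder of radius R = 5 as
    r(θ) = (5 cos θ, 5 sin θ, z(θ)).
The arc-length element is
    ds = sqrt(25 + (dz/dθ)^2) dθ,
so the Lagrangian is L = sqrt(25 + z'^2).
L depends on z' only, not on z or θ, so ∂L/∂z = 0 and
    ∂L/∂z' = z' / sqrt(25 + z'^2).
The Euler-Lagrange equation gives
    d/dθ( z' / sqrt(25 + z'^2) ) = 0,
so z' is constant. Integrating once:
    z(θ) = a θ + b,
a helix on the cylinder (a straight line when the cylinder is unrolled). The constants a, b are determined by the endpoint conditions.
With endpoint conditions z(0) = 1 and z(π/3) = 7: from z(0) = b we get b = 1, and a·π/3 + 1 = 7 gives a = 18/π, so
    z(θ) = (18/π) θ + 1.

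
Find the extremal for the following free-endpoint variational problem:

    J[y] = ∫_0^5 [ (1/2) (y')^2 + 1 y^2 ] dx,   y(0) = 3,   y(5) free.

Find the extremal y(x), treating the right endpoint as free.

The Lagrangian L = (1/2) (y')^2 + 1 y^2 gives
    ∂L/∂y = 2 y,   ∂L/∂y' = y'.
Euler-Lagrange: y'' − 2 y = 0.
With k = sqrt(2), the general solution is
    y(x) = A cosh(sqrt(2) x) + B sinh(sqrt(2) x).
Fixed left endpoint y(0) = 3 ⇒ A = 3.
The right endpoint x = 5 is free, so the natural (transversality) condition is ∂L/∂y' |_{x=5} = 0, i.e. y'(5) = 0.
Compute y'(x) = A k sinh(k x) + B k cosh(k x), so
    y'(5) = A k sinh(k·5) + B k cosh(k·5) = 0
    ⇒ B = −A tanh(k·5) = − 3 tanh(sqrt(2)·5).
Therefore the extremal is
    y(x) = 3 cosh(sqrt(2) x) − 3 tanh(sqrt(2)·5) sinh(sqrt(2) x).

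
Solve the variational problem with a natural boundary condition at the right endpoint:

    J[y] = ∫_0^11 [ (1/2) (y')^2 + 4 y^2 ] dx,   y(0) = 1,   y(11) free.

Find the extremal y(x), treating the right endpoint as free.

The Lagrangian L = (1/2) (y')^2 + 4 y^2 gives
    ∂L/∂y = 8 y,   ∂L/∂y' = y'.
Euler-Lagrange: y'' − 8 y = 0.
With k = sqrt(8), the general solution is
    y(x) = A cosh(sqrt(8) x) + B sinh(sqrt(8) x).
Fixed left endpoint y(0) = 1 ⇒ A = 1.
The right endpoint x = 11 is free, so the natural (transversality) condition is ∂L/∂y' |_{x=11} = 0, i.e. y'(11) = 0.
Compute y'(x) = A k sinh(k x) + B k cosh(k x), so
    y'(11) = A k sinh(k·11) + B k cosh(k·11) = 0
    ⇒ B = −A tanh(k·11) = − tanh(sqrt(8)·11).
Therefore the extremal is
    y(x) = cosh(sqrt(8) x) − tanh(sqrt(8)·11) sinh(sqrt(8) x).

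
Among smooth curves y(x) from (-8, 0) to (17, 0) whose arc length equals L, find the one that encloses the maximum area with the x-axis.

Set up the augmented Lagrangian using a multiplier λ for the length constraint:
    F(y, y') = y − λ sqrt(1 + y'^2).
F has no explicit x dependence, so the Beltrami identity yields a first integral
    F − y' ∂F/∂y' = C.
Compute ∂F/∂y' = −λ y' / sqrt(1 + y'^2). Then
    y − λ sqrt(1 + y'^2) + λ y'^2 / sqrt(1 + y'^2) = C
    ⇒  y − λ / sqrt(1 + y'^2) = C.
Solving for y' and integrating gives
    (x − a)^2 + (y − b)^2 = λ^2,
a circular arc of radius λ. The constants a, b are determined by the endpoint conditions y(-8) = y(17) = 0, and λ is fixed implicitly by the length constraint
    ∫_{-8}^{17} sqrt(1 + y'^2) dx = L.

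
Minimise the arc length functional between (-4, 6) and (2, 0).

Arc-length functional: J[y] = ∫ sqrt(1 + (y')^2) dx.
Lagrangian L = sqrt(1 + (y')^2) has no explicit y dependence, so ∂L/∂y = 0 and the Euler-Lagrange equation gives
    d/dx( y' / sqrt(1 + (y')^2) ) = 0  ⇒  y' / sqrt(1 + (y')^2) = const.
Hence y' is constant, so y(x) is affine.
Fitting the endpoints (-4, 6) and (2, 0):
    slope m = (0 − 6) / (2 − (-4)) = -1,
    intercept c = 6 − m·(-4) = 2.
Extremal: y(x) = -x + 2.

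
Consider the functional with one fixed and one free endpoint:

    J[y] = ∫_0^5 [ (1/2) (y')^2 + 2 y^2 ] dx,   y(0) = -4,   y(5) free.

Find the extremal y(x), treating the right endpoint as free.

The Lagrangian L = (1/2) (y')^2 + 2 y^2 gives
    ∂L/∂y = 4 y,   ∂L/∂y' = y'.
Euler-Lagrange: y'' − 4 y = 0.
With k = 2, the general solution is
    y(x) = A cosh(2 x) + B sinh(2 x).
Fixed left endpoint y(0) = -4 ⇒ A = -4.
The right endpoint x = 5 is free, so the natural (transversality) condition is ∂L/∂y' |_{x=5} = 0, i.e. y'(5) = 0.
Compute y'(x) = A k sinh(k x) + B k cosh(k x), so
    y'(5) = A k sinh(k·5) + B k cosh(k·5) = 0
    ⇒ B = −A tanh(k·5) = 4 tanh(2·5).
Therefore the extremal is
    y(x) = −4 cosh(2 x) + 4 tanh(2·5) sinh(2 x).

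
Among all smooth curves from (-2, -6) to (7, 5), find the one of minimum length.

Arc-length functional: J[y] = ∫ sqrt(1 + (y')^2) dx.
Lagrangian L = sqrt(1 + (y')^2) has no explicit y dependence, so ∂L/∂y = 0 and the Euler-Lagrange equation gives
    d/dx( y' / sqrt(1 + (y')^2) ) = 0  ⇒  y' / sqrt(1 + (y')^2) = const.
Hence y' is constant, so y(x) is affine.
Fitting the endpoints (-2, -6) and (7, 5):
    slope m = (5 − (-6)) / (7 − (-2)) = 11/9,
    intercept c = (-6) − m·(-2) = -32/9.
Extremal: y(x) = (11/9) x - 32/9.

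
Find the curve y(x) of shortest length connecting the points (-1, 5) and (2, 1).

Arc-length functional: J[y] = ∫ sqrt(1 + (y')^2) dx.
Lagrangian L = sqrt(1 + (y')^2) has no explicit y dependence, so ∂L/∂y = 0 and the Euler-Lagrange equation gives
    d/dx( y' / sqrt(1 + (y')^2) ) = 0  ⇒  y' / sqrt(1 + (y')^2) = const.
Hence y' is constant, so y(x) is affine.
Fitting the endpoints (-1, 5) and (2, 1):
    slope m = (1 − 5) / (2 − (-1)) = -4/3,
    intercept c = 5 − m·(-1) = 11/3.
Extremal: y(x) = (-4/3) x + 11/3.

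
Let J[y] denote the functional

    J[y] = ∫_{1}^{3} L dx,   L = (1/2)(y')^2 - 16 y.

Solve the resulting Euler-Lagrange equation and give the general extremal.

The Lagrangian is L = (1/2)(y')^2 - 16 y.
∂L/∂y = -16.
∂L/∂y' = y'.
The Euler-Lagrange equation d/dx(∂L/∂y') − ∂L/∂y = 0 becomes:
    y'' + 16 = 0
General solution: y(x) = -8 x^2 + A x + B, where A and B are arbitrary constants fixed by the endpoint conditions.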